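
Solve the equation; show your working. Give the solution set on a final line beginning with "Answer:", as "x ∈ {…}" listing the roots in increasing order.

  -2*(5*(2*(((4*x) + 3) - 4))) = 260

Step 1. [-2*(5*(2*(((4*x) + 3) - 4))) = 260] -2·(inner) — divide through by -2, so div: 5*(2*(((4*x) + 3) - 4)) = -130.
Step 2. [5*(2*(((4*x) + 3) - 4)) = -130] divide by the outer 5. So div: 2*(((4*x) + 3) - 4) = -26.
Step 3. [2*(((4*x) + 3) - 4) = -26] 2 out front; divide by 2, so div: ((4*x) + 3) - 4 = -13.
Step 4. [((4*x) + 3) - 4 = -13] 4 comes off first (add 4), so sub: (4*x) + 3 = -9.
Step 5. [(4*x) + 3 = -9] +3 is outermost — subtract 3 both sides, so sub: 4*x = -12.
Step 6. [4*x = -12] leading coefficient 4: divide by 4 ⇒ div: x = -3.

Answer: x ∈ {-3}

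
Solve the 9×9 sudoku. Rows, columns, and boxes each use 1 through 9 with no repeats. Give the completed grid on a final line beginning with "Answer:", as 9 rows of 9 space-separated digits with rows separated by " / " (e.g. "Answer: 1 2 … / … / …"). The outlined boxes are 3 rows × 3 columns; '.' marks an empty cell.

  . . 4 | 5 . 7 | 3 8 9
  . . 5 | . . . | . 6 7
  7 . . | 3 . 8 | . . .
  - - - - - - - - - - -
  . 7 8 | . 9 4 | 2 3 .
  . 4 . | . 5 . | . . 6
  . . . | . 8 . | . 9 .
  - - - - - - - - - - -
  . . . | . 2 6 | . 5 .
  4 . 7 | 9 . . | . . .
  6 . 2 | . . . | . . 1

Step 1. [r9c5∈{3,4,7}] r9c5 is the only open cell in col 5 admitting 7, so r9c5=7.
Step 2. [r5c7∈{1,7,8}] across row 5, 8 lands solely at r5c7 ⇒ r5c7=8.
Step 3. [r8c5∈{1,3}] col 5 places 3 nowhere but r8c5 ⇒ r8c5=3.
Step 4. [r9c2∈{3,5,8,9}] row 9 places 3 nowhere but r9c2, so r9c2=3.
Step 5. [r2c1∈{1,2,3,8,9}] r2c1 is the only open cell in row 2 admitting 3 ⇒ r2c1=3.
Step 6. [r7c1∈{1,8,9}] in col 1, 8 fits only at r7c1 ⇒ r7c1=8.
Step 7. [r9c8∈{4}] only 4 remains possible at r9c8 ⇒ r9c8=4.
Step 8. [r4c9∈{5}] nothing but 5 survives at r4c9. So r4c9=5.
Step 9. [r4c1∈{1}] r4c1 has the single candidate 1 ⇒ r4c1=1.
Step 10. [r1c1∈{2}] only 2 remains possible at r1c1, so r1c1=2.
Step 11. [r6c2∈{2,5,6}] col 2 places 2 nowhere but r6c2 ⇒ r6c2=2.
Step 12. [r2c6∈{1,2,9}] r2c6 is the only open cell in col 6 admitting 9, so r2c6=9.
Step 13. [r2c4∈{1,2,4}] row 2 places 2 nowhere but r2c4. So r2c4=2.
Step 14. [r5c8∈{1,7}] in col 8, 7 fits only at r5c8 ⇒ r5c8=7.
Step 15. [r3c8∈{1,2}] across col 8, 1 lands solely at r3c8. So r3c8=1.
Step 16. [r7c3∈{1,9}] in col 3, 1 fits only at r7c3. So r7c3=1.
Step 17. [r2c7∈{4}] r2c7's peers cover all but 4, so r2c7=4.
Step 18. [r5c4∈{1}] r5c4 is down to just 1. So r5c4=1.
Step 19. [r6c3∈{3,6}] 6 has one home in box 4: r6c3, so r6c3=6.
Step 20. [r3c3∈{9}] r3c3's peers cover all but 9 ⇒ r3c3=9.
Step 21. [r3c2∈{6}] only 6 remains possible at r3c2. So r3c2=6.
Step 22. [r2c5∈{1}] r2c5 has the single candidate 1. So r2c5=1.
Step 23. [r5c6∈{2,3}] r5c6 is the only open cell in row 5 admitting 2 ⇒ r5c6=2.
Step 24. [r7c7∈{7,9}] r7c7 is the only open cell in row 7 admitting 7. So r7c7=7.
Step 25. [r8c6∈{1,5}] r8c6 is the only open cell in row 8 admitting 1, so r8c6=1.
Step 26. [r8c9∈{2,8}] r8c9 is the only open cell in row 8 admitting 8 ⇒ r8c9=8.
Step 27. [r1c2∈{1}] r1c2's peers cover all but 1, so r1c2=1.
Step 28. [r9c7∈{9}] r9c7's peers cover all but 9. So r9c7=9.
Step 29. [r3c5∈{4}] nothing but 4 survives at r3c5. So r3c5=4.
Step 30. [r6c4∈{7}] only 7 remains possible at r6c4, so r6c4=7.
Step 31. [r7c4∈{4}] nothing but 4 survives at r7c4, so r7c4=4.
Step 32. [r7c9∈{3}] nothing but 3 survives at r7c9, so r7c9=3.
Step 33. [r3c7∈{5}] nothing but 5 survives at r3c7, so r3c7=5.
Step 34. [r3c9∈{2}] r3c9's peers cover all but 2. So r3c9=2.
Step 35. [r9c6∈{5}] r9c6 has the single candidate 5. So r9c6=5.
Step 36. [r8c2∈{5}] r8c2 is down to just 5 ⇒ r8c2=5.
Step 37. [r5c1∈{9}] r5c1 has the single candidate 9, so r5c1=9.
Step 38. [r6c1∈{5}] r6c1's peers cover all but 5, so r6c1=5.
Step 39. [r1c5∈{6}] nothing but 6 survives at r1c5, so r1c5=6.
Step 40. [r7c2∈{9}] r7c2's peers cover all but 9 ⇒ r7c2=9.
Step 41. [r9c4∈{8}] r9c4 is down to just 8 ⇒ r9c4=8.
Step 42. [r6c9∈{4}] only 4 remains possible at r6c9, so r6c9=4.
Step 43. [r4c4∈{6}] r4c4's peers cover all but 6. So r4c4=6.
Step 44. [r6c6∈{3}] r6c6's peers cover all but 3. So r6c6=3.
Step 45. [r8c8∈{2}] r8c8 has the single candidate 2, so r8c8=2.
Step 46. [r6c7∈{1}] only 1 remains possible at r6c7 ⇒ r6c7=1.
Step 47. [r8c7∈{6}] nothing but 6 survives at r8c7. So r8c7=6.
Step 48. [r2c2∈{8}] r2c2 has the single candidate 8 ⇒ r2c2=8.
Step 49. [r5c3∈{3}] r5c3 has the single candidate 3, so r5c3=3.

Answer: 2 1 4 5 6 7 3 8 9 / 3 8 5 2 1 9 4 6 7 / 7 6 9 3 4 8 5 1 2 / 1 7 8 6 9 4 2 3 5 / 9 4 3 1 5 2 8 7 6 / 5 2 6 7 8 3 1 9 4 / 8 9 1 4 2 6 7 5 3 / 4 5 7 9 3 1 6 2 8 / 6 3 2 8 7 5 9 4 1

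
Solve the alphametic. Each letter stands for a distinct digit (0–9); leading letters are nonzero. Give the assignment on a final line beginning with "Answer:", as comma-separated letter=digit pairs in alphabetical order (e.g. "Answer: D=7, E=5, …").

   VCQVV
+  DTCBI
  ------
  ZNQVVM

Step 1. [Z] Z is the leading digit of a 6-digit sum of two 5-digit numbers; the final carry is exactly 1, so Z=1.
Step 2. [col 1: V + I ≡ M (mod 10)] I=4 is one option consistent with column 1 (V + I ≡ M (mod 10), carry-in 0) — take it ⇒ I=4.
Step 3. [col 1: V + I ≡ M (mod 10)] column 1 (V + I ≡ M (mod 10), carry-in 0) doesn't pin M yet; pick M=2 and continue. So M=2.
Step 4. [col 1: V + I ≡ M (mod 10)] in column 1 we have V+I≡M with carry-in 0; given I=4, M=2 and digits 1,2,4 already taken and all letters distinct, that pins V to 8 ⇒ V=8.
Step 5. [col 2: V + B ≡ V (mod 10)] column 2: given V=8, carry-in 1, and digits 1,2,4,8 already taken and all letters distinct, V+B≡V (mod 10) forces B=9, so B=9.
Step 6. [col 3: Q + C ≡ V (mod 10)] column 3 (Q + C ≡ V (mod 10), carry-in 1) doesn't pin Q yet; pick Q=0 and continue ⇒ Q=0.
Step 7. [col 3: Q + C ≡ V (mod 10)] column 3 reads Q+C+carry(1)=V with Q=0, V=8; with digits 0,1,2,4,8,9 already taken and all letters distinct, the only value for C is 7, so C=7.
Step 8. [col 4: C + T ≡ Q (mod 10)] from column 4 (C=7, Q=0, carry-in 0, digits 0,1,2,4,7,8,9 already taken and all letters distinct): T must equal 3 ⇒ T=3.
Step 9. [col 5: V + D ≡ N (mod 10)] column 5 reads V+D+carry(1)=N with V=8; with digits 0,1,2,3,4,7,8,9 already taken and all letters distinct, the only value for D is 6 ⇒ D=6.
Step 10. [col 5: V + D ≡ N (mod 10)] column 5: given V=8, D=6, carry-in 1, and digits 0,1,2,3,4,6,7,8,9 already taken and all letters distinct, V+D≡N (mod 10) forces N=5. So N=5.

Answer: B=9, C=7, D=6, I=4, M=2, N=5, Q=0, T=3, V=8, Z=1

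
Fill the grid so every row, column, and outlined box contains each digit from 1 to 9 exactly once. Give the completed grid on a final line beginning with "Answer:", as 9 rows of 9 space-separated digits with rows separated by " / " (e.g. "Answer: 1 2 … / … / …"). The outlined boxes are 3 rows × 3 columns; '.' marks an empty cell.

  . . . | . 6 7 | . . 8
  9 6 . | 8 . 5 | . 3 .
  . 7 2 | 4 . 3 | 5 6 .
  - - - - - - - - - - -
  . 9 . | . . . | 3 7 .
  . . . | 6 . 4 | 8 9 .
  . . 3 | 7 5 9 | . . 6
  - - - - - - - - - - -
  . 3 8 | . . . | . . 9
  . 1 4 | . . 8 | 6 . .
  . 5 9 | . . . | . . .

Step 1. [r3c9∈{1}] only 1 remains possible at r3c9, so r3c9=1.
Step 2. [r5c2∈{2}] nothing but 2 survives at r5c2 ⇒ r5c2=2.
Step 3. [r2c3∈{1}] r2c3 is down to just 1. So r2c3=1.
Step 4. [r2c5∈{2}] r2c5's peers cover all but 2. So r2c5=2.
Step 5. [r1c4∈{1,9}] across row 1, 1 lands solely at r1c4, so r1c4=1.
Step 6. [r4c4∈{2}] r4c4 has the single candidate 2, so r4c4=2.
Step 7. [r4c6∈{1}] only 1 remains possible at r4c6, so r4c6=1.
Step 8. [r1c2∈{4}] r1c2 is down to just 4. So r1c2=4.
Step 9. [r1c8∈{2}] r1c8's peers cover all but 2. So r1c8=2.
Step 10. [r9c4∈{3}] r9c4 has the single candidate 3. So r9c4=3.
Step 11. [r5c9∈{5}] only 5 remains possible at r5c9 ⇒ r5c9=5.
Step 12. [r4c9∈{4}] r4c9 has the single candidate 4. So r4c9=4.
Step 13. [r6c8∈{1}] only 1 remains possible at r6c8, so r6c8=1.
Step 14. [r2c7∈{4,7}] across row 2, 4 lands solely at r2c7, so r2c7=4.
Step 15. [r2c9∈{7}] r2c9 is down to just 7. So r2c9=7.
Step 16. [r9c9∈{2}] only 2 remains possible at r9c9 ⇒ r9c9=2.
Step 17. [r9c6∈{6}] r9c6's peers cover all but 6 ⇒ r9c6=6.
Step 18. [r9c1∈{7}] r9c1 is down to just 7. So r9c1=7.
Step 19. [r8c4∈{5,9}] 9 has one home in col 4: r8c4, so r8c4=9.
Step 20. [r6c2∈{8}] r6c2 has the single candidate 8. So r6c2=8.
Step 21. [r7c7∈{1,7}] across col 7, 7 lands solely at r7c7. So r7c7=7.
Step 22. [r1c3∈{5}] r1c3 is down to just 5. So r1c3=5.
Step 23. [r7c1∈{2,6}] r7c1 is the only open cell in row 7 admitting 6 ⇒ r7c1=6.
Step 24. [r7c5∈{1,4}] row 7 places 1 nowhere but r7c5, so r7c5=1.
Step 25. [r7c8∈{4,5}] row 7 places 4 nowhere but r7c8. So r7c8=4.
Step 26. [r7c4∈{5}] only 5 remains possible at r7c4. So r7c4=5.
Step 27. [r9c7∈{1}] only 1 remains possible at r9c7. So r9c7=1.
Step 28. [r4c5∈{8}] only 8 remains possible at r4c5 ⇒ r4c5=8.
Step 29. [r9c8∈{8}] r9c8 has the single candidate 8. So r9c8=8.
Step 30. [r8c5∈{7}] only 7 remains possible at r8c5, so r8c5=7.
Step 31. [r3c5∈{9}] r3c5 is down to just 9, so r3c5=9.
Step 32. [r1c7∈{9}] r1c7 has the single candidate 9 ⇒ r1c7=9.
Step 33. [r6c1∈{4}] r6c1 has the single candidate 4. So r6c1=4.
Step 34. [r1c1∈{3}] r1c1 is down to just 3 ⇒ r1c1=3.
Step 35. [r9c5∈{4}] only 4 remains possible at r9c5 ⇒ r9c5=4.
Step 36. [r5c3∈{7}] only 7 remains possible at r5c3 ⇒ r5c3=7.
Step 37. [r4c3∈{6}] r4c3 is down to just 6, so r4c3=6.
Step 38. [r8c8∈{5}] r8c8 has the single candidate 5. So r8c8=5.
Step 39. [r3c1∈{8}] r3c1's peers cover all but 8. So r3c1=8.
Step 40. [r8c1∈{2}] nothing but 2 survives at r8c1. So r8c1=2.
Step 41. [r8c9∈{3}] nothing but 3 survives at r8c9, so r8c9=3.
Step 42. [r6c7∈{2}] only 2 remains possible at r6c7. So r6c7=2.
Step 43. [r4c1∈{5}] r4c1 is down to just 5 ⇒ r4c1=5.
Step 44. [r7c6∈{2}] r7c6 is down to just 2 ⇒ r7c6=2.
Step 45. [r5c5∈{3}] r5c5's peers cover all but 3, so r5c5=3.
Step 46. [r5c1∈{1}] nothing but 1 survives at r5c1 ⇒ r5c1=1.

Answer: 3 4 5 1 6 7 9 2 8 / 9 6 1 8 2 5 4 3 7 / 8 7 2 4 9 3 5 6 1 / 5 9 6 2 8 1 3 7 4 / 1 2 7 6 3 4 8 9 5 / 4 8 3 7 5 9 2 1 6 / 6 3 8 5 1 2 7 4 9 / 2 1 4 9 7 8 6 5 3 / 7 5 9 3 4 6 1 8 2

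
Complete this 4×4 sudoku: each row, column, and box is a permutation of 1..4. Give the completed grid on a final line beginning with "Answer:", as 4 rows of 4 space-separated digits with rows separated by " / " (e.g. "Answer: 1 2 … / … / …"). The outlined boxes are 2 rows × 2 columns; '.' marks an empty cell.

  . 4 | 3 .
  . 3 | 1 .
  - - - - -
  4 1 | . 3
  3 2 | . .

Step 1. [r2c4∈{2,4}] row 2 places 4 nowhere but r2c4 ⇒ r2c4=4.
Step 2. [r2c1∈{2}] r2c1 has the single candidate 2 ⇒ r2c1=2.
Step 3. [r1c4∈{2}] r1c4's peers cover all but 2, so r1c4=2.
Step 4. [r4c4∈{1}] r4c4 has the single candidate 1. So r4c4=1.
Step 5. [r1c1∈{1}] r1c1 is down to just 1, so r1c1=1.
Step 6. [r4c3∈{4}] r4c3 is down to just 4 ⇒ r4c3=4.
Step 7. [r3c3∈{2}] r3c3's peers cover all but 2. So r3c3=2.

Answer: 1 4 3 2 / 2 3 1 4 / 4 1 2 3 / 3 2 4 1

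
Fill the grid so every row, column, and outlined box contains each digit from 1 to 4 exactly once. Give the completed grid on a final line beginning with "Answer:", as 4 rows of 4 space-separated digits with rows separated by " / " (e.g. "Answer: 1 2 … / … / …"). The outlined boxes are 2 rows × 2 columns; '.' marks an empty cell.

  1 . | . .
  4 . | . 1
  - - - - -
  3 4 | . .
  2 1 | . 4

Step 1. [r1c4∈{2,3}] r1c4 is the only open cell in col 4 admitting 3 ⇒ r1c4=3.
Step 2. [r2c3∈{2}] r2c3 is down to just 2, so r2c3=2.
Step 3. [r4c3∈{3}] r4c3 is down to just 3. So r4c3=3.
Step 4. [r3c4∈{2}] r3c4's peers cover all but 2, so r3c4=2.
Step 5. [r1c2∈{2}] nothing but 2 survives at r1c2, so r1c2=2.
Step 6. [r3c3∈{1}] r3c3 has the single candidate 1. So r3c3=1.
Step 7. [r1c3∈{4}] r1c3 has the single candidate 4 ⇒ r1c3=4.
Step 8. [r2c2∈{3}] r2c2 is down to just 3. So r2c2=3.

Answer: 1 2 4 3 / 4 3 2 1 / 3 4 1 2 / 2 1 3 4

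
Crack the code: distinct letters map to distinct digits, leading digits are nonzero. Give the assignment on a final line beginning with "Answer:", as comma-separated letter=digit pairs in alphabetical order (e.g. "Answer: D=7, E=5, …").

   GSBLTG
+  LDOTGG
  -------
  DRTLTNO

Step 1. [D] the sum has 7 digits but both addends have 6; that extra leading digit D is the final carry, namely 1. So D=1.
Step 2. [col 1: G + G ≡ O (mod 10)] no forcing yet in column 1 (carry-in 0); O=0 is free and consistent — try it. So O=0.
Step 3. [col 1: G + G ≡ O (mod 10)] in column 1 we have G+G≡O with carry-in 0; given O=0 and digits 0,1 already taken and all letters distinct, that pins G to 5 ⇒ G=5.
Step 4. [col 2: T + G ≡ N (mod 10)] several values work for T in column 2 (T + G ≡ N (mod 10), carry-in 1); try T=7 ⇒ T=7.
Step 5. [col 2: T + G ≡ N (mod 10)] column 2: given T=7, G=5, carry-in 1, and digits 0,1,5,7 already taken and all letters distinct, T+G≡N (mod 10) forces N=3. So N=3.
Step 6. [col 3: L + T ≡ T (mod 10)] column 3: given T=7, carry-in 1, and digits 0,1,3,5,7 already taken and all letters distinct, L+T≡T (mod 10) forces L=9 ⇒ L=9.
Step 7. [col 4: B + O ≡ L (mod 10)] column 4: given O=0, L=9, carry-in 1, and digits 0,1,3,5,7,9 already taken and all letters distinct, B+O≡L (mod 10) forces B=8, so B=8.
Step 8. [col 5: S + D ≡ T (mod 10)] column 5: given D=1, T=7, carry-in 0, and digits 0,1,3,5,7,8,9 already taken and all letters distinct, S+D≡T (mod 10) forces S=6. So S=6.
Step 9. [col 6: G + L ≡ R (mod 10)] column 6 reads G+L+carry(0)=R with G=5, L=9; with digits 0,1,3,5,6,7,8,9 already taken and all letters distinct, the only value for R is 4, so R=4.

Answer: B=8, D=1, G=5, L=9, N=3, O=0, R=4, S=6, T=7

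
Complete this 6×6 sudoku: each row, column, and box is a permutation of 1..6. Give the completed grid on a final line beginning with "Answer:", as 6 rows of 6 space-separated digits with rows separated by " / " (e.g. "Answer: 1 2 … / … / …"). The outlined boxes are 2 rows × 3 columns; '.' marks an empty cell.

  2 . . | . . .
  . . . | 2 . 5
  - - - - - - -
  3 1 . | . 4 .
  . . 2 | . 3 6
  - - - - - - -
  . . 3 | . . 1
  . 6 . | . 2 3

Step 1. [r2c1∈{1,4,6}] across col 1, 6 lands solely at r2c1, so r2c1=6.
Step 2. [r5c5∈{5,6}] 5 has one home in col 5: r5c5 ⇒ r5c5=5.
Step 3. [r5c1∈{4}] only 4 remains possible at r5c1, so r5c1=4.
Step 4. [r4c1∈{5}] r4c1's peers cover all but 5. So r4c1=5.
Step 5. [r1c4∈{1,3,4,6}] r1c4 is the only open cell in col 4 admitting 3 ⇒ r1c4=3.
Step 6. [r1c6∈{4}] r1c6 has the single candidate 4. So r1c6=4.
Step 7. [r6c3∈{1,5}] row 6 places 5 nowhere but r6c3 ⇒ r6c3=5.
Step 8. [r2c3∈{1,4}] in col 3, 4 fits only at r2c3. So r2c3=4.
Step 9. [r2c5∈{1}] r2c5's peers cover all but 1, so r2c5=1.
Step 10. [r4c4∈{1}] only 1 remains possible at r4c4 ⇒ r4c4=1.
Step 11. [r1c5∈{6}] r1c5 is down to just 6 ⇒ r1c5=6.
Step 12. [r5c4∈{6}] r5c4 has the single candidate 6. So r5c4=6.
Step 13. [r5c2∈{2}] r5c2's peers cover all but 2 ⇒ r5c2=2.
Step 14. [r1c3∈{1}] nothing but 1 survives at r1c3. So r1c3=1.
Step 15. [r3c6∈{2}] nothing but 2 survives at r3c6 ⇒ r3c6=2.
Step 16. [r1c2∈{5}] r1c2 has the single candidate 5. So r1c2=5.
Step 17. [r2c2∈{3}] r2c2 has the single candidate 3. So r2c2=3.
Step 18. [r6c1∈{1}] r6c1's peers cover all but 1. So r6c1=1.
Step 19. [r4c2∈{4}] only 4 remains possible at r4c2, so r4c2=4.
Step 20. [r6c4∈{4}] only 4 remains possible at r6c4, so r6c4=4.
Step 21. [r3c3∈{6}] r3c3's peers cover all but 6, so r3c3=6.
Step 22. [r3c4∈{5}] r3c4 has the single candidate 5 ⇒ r3c4=5.

Answer: 2 5 1 3 6 4 / 6 3 4 2 1 5 / 3 1 6 5 4 2 / 5 4 2 1 3 6 / 4 2 3 6 5 1 / 1 6 5 4 2 3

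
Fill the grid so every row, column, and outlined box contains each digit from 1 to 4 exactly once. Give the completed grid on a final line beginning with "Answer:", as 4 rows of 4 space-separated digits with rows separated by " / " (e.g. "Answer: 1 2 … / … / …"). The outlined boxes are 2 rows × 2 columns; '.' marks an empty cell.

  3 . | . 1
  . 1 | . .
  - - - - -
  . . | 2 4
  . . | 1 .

Step 1. [r1c2∈{2,4}] r1c2 is the only open cell in row 1 admitting 2 ⇒ r1c2=2.
Step 2. [r4c2∈{3,4}] in col 2, 4 fits only at r4c2. So r4c2=4.
Step 3. [r2c3∈{3,4}] in col 3, 3 fits only at r2c3, so r2c3=3.
Step 4. [r3c1∈{1}] r3c1 is down to just 1. So r3c1=1.
Step 5. [r1c3∈{4}] r1c3's peers cover all but 4, so r1c3=4.
Step 6. [r4c4∈{3}] nothing but 3 survives at r4c4. So r4c4=3.
Step 7. [r4c1∈{2}] r4c1's peers cover all but 2, so r4c1=2.
Step 8. [r2c1∈{4}] only 4 remains possible at r2c1 ⇒ r2c1=4.
Step 9. [r3c2∈{3}] only 3 remains possible at r3c2. So r3c2=3.
Step 10. [r2c4∈{2}] r2c4 is down to just 2 ⇒ r2c4=2.

Answer: 3 2 4 1 / 4 1 3 2 / 1 3 2 4 / 2 4 1 3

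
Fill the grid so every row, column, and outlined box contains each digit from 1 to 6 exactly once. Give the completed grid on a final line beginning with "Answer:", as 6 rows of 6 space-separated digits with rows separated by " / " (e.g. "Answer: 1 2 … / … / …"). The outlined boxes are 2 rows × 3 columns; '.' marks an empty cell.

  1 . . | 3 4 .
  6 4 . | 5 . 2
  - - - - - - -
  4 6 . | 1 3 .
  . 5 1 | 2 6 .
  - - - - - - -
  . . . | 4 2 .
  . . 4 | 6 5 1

Step 1. [r5c6∈{3}] r5c6 is down to just 3 ⇒ r5c6=3.
Step 2. [r1c3∈{2,5}] across row 1, 5 lands solely at r1c3, so r1c3=5.
Step 3. [r6c2∈{2,3}] col 2 places 3 nowhere but r6c2 ⇒ r6c2=3.
Step 4. [r5c3∈{6}] r5c3 is down to just 6, so r5c3=6.
Step 5. [r4c1∈{3}] only 3 remains possible at r4c1. So r4c1=3.
Step 6. [r2c5∈{1}] r2c5 is down to just 1. So r2c5=1.
Step 7. [r1c6∈{6}] only 6 remains possible at r1c6. So r1c6=6.
Step 8. [r5c2∈{1}] r5c2 is down to just 1, so r5c2=1.
Step 9. [r4c6∈{4}] r4c6 has the single candidate 4, so r4c6=4.
Step 10. [r6c1∈{2}] r6c1's peers cover all but 2, so r6c1=2.
Step 11. [r3c6∈{5}] r3c6's peers cover all but 5. So r3c6=5.
Step 12. [r2c3∈{3}] nothing but 3 survives at r2c3, so r2c3=3.
Step 13. [r5c1∈{5}] r5c1 has the single candidate 5. So r5c1=5.
Step 14. [r3c3∈{2}] r3c3 has the single candidate 2 ⇒ r3c3=2.
Step 15. [r1c2∈{2}] nothing but 2 survives at r1c2. So r1c2=2.

Answer: 1 2 5 3 4 6 / 6 4 3 5 1 2 / 4 6 2 1 3 5 / 3 5 1 2 6 4 / 5 1 6 4 2 3 / 2 3 4 6 5 1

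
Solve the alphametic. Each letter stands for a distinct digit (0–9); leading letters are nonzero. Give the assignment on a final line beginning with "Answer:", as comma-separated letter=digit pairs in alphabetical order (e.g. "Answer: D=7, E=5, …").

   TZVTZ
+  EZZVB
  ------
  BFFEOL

Step 1. [col 1: Z + B ≡ L (mod 10)] no forcing yet in column 1 (carry-in 0); L=4 is free and consistent — try it, so L=4.
Step 2. [col 1: Z + B ≡ L (mod 10)] Z=3 is one option consistent with column 1 (Z + B ≡ L (mod 10), carry-in 0) — take it. So Z=3.
Step 3. [col 1: Z + B ≡ L (mod 10)] column 1: given Z=3, L=4, carry-in 0, and digits 3,4 already taken and all letters distinct, Z+B≡L (mod 10) forces B=1, so B=1.
Step 4. [col 2: T + V ≡ O (mod 10)] V=5 is one option consistent with column 2 (T + V ≡ O (mod 10), carry-in 0) — take it, so V=5.
Step 5. [col 2: T + V ≡ O (mod 10)] O=2 is one option consistent with column 2 (T + V ≡ O (mod 10), carry-in 0) — take it ⇒ O=2.
Step 6. [col 2: T + V ≡ O (mod 10)] column 2: given V=5, O=2, carry-in 0, and digits 1,2,3,4,5 already taken and all letters distinct, T+V≡O (mod 10) forces T=7. So T=7.
Step 7. [col 3: V + Z ≡ E (mod 10)] column 3 reads V+Z+carry(1)=E with V=5, Z=3; with digits 1,2,3,4,5,7 already taken and all letters distinct, the only value for E is 9. So E=9.
Step 8. [col 4: Z + Z ≡ F (mod 10)] column 4: given Z=3, carry-in 0, and digits 1,2,3,4,5,7,9 already taken and all letters distinct, Z+Z≡F (mod 10) forces F=6 ⇒ F=6.

Answer: B=1, E=9, F=6, L=4, O=2, T=7, V=5, Z=3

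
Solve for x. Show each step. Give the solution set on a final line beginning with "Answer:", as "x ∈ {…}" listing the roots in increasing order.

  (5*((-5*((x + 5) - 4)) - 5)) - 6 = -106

Step 1. [(5*((-5*((x + 5) - 4)) - 5)) - 6 = -106] the outer -6 inverts by adding 6 ⇒ sub: 5*((-5*((x + 5) - 4)) - 5) = -100.
Step 2. [5*((-5*((x + 5) - 4)) - 5) = -100] divide by the outer 5. So div: (-5*((x + 5) - 4)) - 5 = -20.
Step 3. [(-5*((x + 5) - 4)) - 5 = -20] peel the -5: add 5 from each side, so sub: -5*((x + 5) - 4) = -15.
Step 4. [-5*((x + 5) - 4) = -15] -5 out front; divide by -5, so div: (x + 5) - 4 = 3.
Step 5. [(x + 5) - 4 = 3] the outer -4 inverts by adding 4 ⇒ sub: x + 5 = 7.
Step 6. [x + 5 = 7] subtract 5: x sits inside (… + 5), so sub: x = 2.

Answer: x ∈ {2}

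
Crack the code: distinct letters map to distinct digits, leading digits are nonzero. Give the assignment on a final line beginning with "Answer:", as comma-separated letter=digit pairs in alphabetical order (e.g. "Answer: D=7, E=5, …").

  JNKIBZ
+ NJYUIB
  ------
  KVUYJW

Step 1. [col 1: Z + B ≡ W (mod 10)] no forcing yet in column 1 (carry-in 0); W=0 is free and consistent — try it, so W=0.
Step 2. [col 1: Z + B ≡ W (mod 10)] several values work for B in column 1 (Z + B ≡ W (mod 10), carry-in 0); try B=4, so B=4.
Step 3. [col 1: Z + B ≡ W (mod 10)] column 1 reads Z+B+carry(0)=W with B=4, W=0; with digits 0,4 already taken and all letters distinct, the only value for Z is 6 ⇒ Z=6.
Step 4. [col 2: B + I ≡ J (mod 10)] several values work for I in column 2 (B + I ≡ J (mod 10), carry-in 1); try I=2. So I=2.
Step 5. [col 2: B + I ≡ J (mod 10)] column 2: given B=4, I=2, carry-in 1, and digits 0,2,4,6 already taken and all letters distinct, B+I≡J (mod 10) forces J=7 ⇒ J=7.
Step 6. [col 3: I + U ≡ Y (mod 10)] no forcing yet in column 3 (carry-in 0); U=3 is free and consistent — try it ⇒ U=3.
Step 7. [col 3: I + U ≡ Y (mod 10)] column 3: given I=2, U=3, carry-in 0, and digits 0,2,3,4,6,7 already taken and all letters distinct, I+U≡Y (mod 10) forces Y=5, so Y=5.
Step 8. [col 4: K + Y ≡ U (mod 10)] in column 4 we have K+Y≡U with carry-in 0; given Y=5, U=3 and digits 0,2,3,4,5,6,7 already taken and all letters distinct, that pins K to 8, so K=8.
Step 9. [col 5: N + J ≡ V (mod 10)] in column 5 we have N+J≡V with carry-in 1; given J=7 and digits 0,2,3,4,5,6,7,8 already taken and all letters distinct, that pins N to 1. So N=1.
Step 10. [col 5: N + J ≡ V (mod 10)] from column 5 (N=1, J=7, carry-in 1, digits 0,1,2,3,4,5,6,7,8 already taken and all letters distinct): V must equal 9 ⇒ V=9.

Answer: B=4, I=2, J=7, K=8, N=1, U=3, V=9, W=0, Y=5, Z=6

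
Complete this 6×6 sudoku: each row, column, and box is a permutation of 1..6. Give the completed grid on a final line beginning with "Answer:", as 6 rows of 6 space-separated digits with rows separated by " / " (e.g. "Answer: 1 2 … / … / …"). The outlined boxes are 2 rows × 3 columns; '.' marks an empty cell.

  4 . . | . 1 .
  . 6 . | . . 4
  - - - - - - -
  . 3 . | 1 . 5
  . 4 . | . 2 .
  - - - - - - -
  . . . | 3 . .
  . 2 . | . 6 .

Step 1. [r5c2∈{1,5}] 1 has one home in col 2: r5c2. So r5c2=1.
Step 2. [r2c5∈{3,5}] across col 5, 3 lands solely at r2c5. So r2c5=3.
Step 3. [r4c4∈{6}] only 6 remains possible at r4c4 ⇒ r4c4=6.
Step 4. [r1c2∈{5}] only 5 remains possible at r1c2. So r1c2=5.
Step 5. [r5c5∈{4,5}] in col 5, 5 fits only at r5c5. So r5c5=5.
Step 6. [r1c4∈{2}] only 2 remains possible at r1c4 ⇒ r1c4=2.
Step 7. [r6c1∈{3,5}] col 1 places 3 nowhere but r6c1, so r6c1=3.
Step 8. [r5c1∈{6}] nothing but 6 survives at r5c1. So r5c1=6.
Step 9. [r6c3∈{4,5}] in row 6, 5 fits only at r6c3. So r6c3=5.
Step 10. [r3c1∈{2}] r3c1 has the single candidate 2 ⇒ r3c1=2.
Step 11. [r4c3∈{1}] nothing but 1 survives at r4c3 ⇒ r4c3=1.
Step 12. [r2c3∈{2}] r2c3 is down to just 2. So r2c3=2.
Step 13. [r6c4∈{4}] only 4 remains possible at r6c4. So r6c4=4.
Step 14. [r3c5∈{4}] r3c5's peers cover all but 4, so r3c5=4.
Step 15. [r1c3∈{3}] r1c3's peers cover all but 3 ⇒ r1c3=3.
Step 16. [r4c6∈{3}] r4c6's peers cover all but 3, so r4c6=3.
Step 17. [r5c6∈{2}] only 2 remains possible at r5c6, so r5c6=2.
Step 18. [r3c3∈{6}] r3c3's peers cover all but 6, so r3c3=6.
Step 19. [r2c1∈{1}] r2c1 has the single candidate 1 ⇒ r2c1=1.
Step 20. [r6c6∈{1}] only 1 remains possible at r6c6 ⇒ r6c6=1.
Step 21. [r2c4∈{5}] r2c4 is down to just 5 ⇒ r2c4=5.
Step 22. [r1c6∈{6}] r1c6's peers cover all but 6. So r1c6=6.
Step 23. [r5c3∈{4}] r5c3 is down to just 4. So r5c3=4.
Step 24. [r4c1∈{5}] r4c1 has the single candidate 5. So r4c1=5.

Answer: 4 5 3 2 1 6 / 1 6 2 5 3 4 / 2 3 6 1 4 5 / 5 4 1 6 2 3 / 6 1 4 3 5 2 / 3 2 5 4 6 1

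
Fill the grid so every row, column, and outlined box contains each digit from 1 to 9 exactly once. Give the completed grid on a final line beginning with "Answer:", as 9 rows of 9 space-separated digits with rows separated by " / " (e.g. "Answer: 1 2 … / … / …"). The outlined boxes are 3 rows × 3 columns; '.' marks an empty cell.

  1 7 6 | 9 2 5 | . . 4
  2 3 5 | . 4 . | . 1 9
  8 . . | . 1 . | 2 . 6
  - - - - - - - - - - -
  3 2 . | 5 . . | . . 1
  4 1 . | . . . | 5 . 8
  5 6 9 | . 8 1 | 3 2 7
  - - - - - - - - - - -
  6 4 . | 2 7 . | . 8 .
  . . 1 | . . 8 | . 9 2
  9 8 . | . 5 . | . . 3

Step 1. [r5c8∈{6}] r5c8 is down to just 6. So r5c8=6.
Step 2. [r5c3∈{7}] r5c3 has the single candidate 7. So r5c3=7.
Step 3. [r4c6∈{4,6,7,9}] 7 has one home in row 4: r4c6, so r4c6=7.
Step 4. [r9c6∈{4,6}] col 6 places 4 nowhere but r9c6, so r9c6=4.
Step 5. [r3c6∈{3}] nothing but 3 survives at r3c6. So r3c6=3.
Step 6. [r2c4∈{6,7,8}] 8 has one home in col 4: r2c4. So r2c4=8.
Step 7. [r8c7∈{4,6,7}] across row 8, 4 lands solely at r8c7 ⇒ r8c7=4.
Step 8. [r9c7∈{1,6,7}] col 7 places 6 nowhere but r9c7. So r9c7=6.
Step 9. [r4c5∈{6,9}] across row 4, 6 lands solely at r4c5. So r4c5=6.
Step 10. [r5c4∈{3}] nothing but 3 survives at r5c4 ⇒ r5c4=3.
Step 11. [r5c6∈{2,9}] r5c6 is the only open cell in row 5 admitting 2, so r5c6=2.
Step 12. [r2c7∈{7}] r2c7's peers cover all but 7. So r2c7=7.
Step 13. [r3c8∈{5}] r3c8 is down to just 5, so r3c8=5.
Step 14. [r3c2∈{9}] only 9 remains possible at r3c2. So r3c2=9.
Step 15. [r4c8∈{4}] nothing but 4 survives at r4c8. So r4c8=4.
Step 16. [r7c7∈{1}] nothing but 1 survives at r7c7 ⇒ r7c7=1.
Step 17. [r4c3∈{8}] r4c3 has the single candidate 8. So r4c3=8.
Step 18. [r9c8∈{7}] r9c8 has the single candidate 7 ⇒ r9c8=7.
Step 19. [r1c7∈{8}] only 8 remains possible at r1c7. So r1c7=8.
Step 20. [r8c2∈{5}] r8c2 is down to just 5, so r8c2=5.
Step 21. [r7c9∈{5}] r7c9 has the single candidate 5. So r7c9=5.
Step 22. [r3c4∈{7}] only 7 remains possible at r3c4, so r3c4=7.
Step 23. [r9c3∈{2}] r9c3 has the single candidate 2. So r9c3=2.
Step 24. [r5c5∈{9}] only 9 remains possible at r5c5 ⇒ r5c5=9.
Step 25. [r8c5∈{3}] r8c5's peers cover all but 3 ⇒ r8c5=3.
Step 26. [r9c4∈{1}] nothing but 1 survives at r9c4. So r9c4=1.
Step 27. [r4c7∈{9}] r4c7's peers cover all but 9 ⇒ r4c7=9.
Step 28. [r7c6∈{9}] r7c6 is down to just 9, so r7c6=9.
Step 29. [r2c6∈{6}] nothing but 6 survives at r2c6 ⇒ r2c6=6.
Step 30. [r7c3∈{3}] r7c3 is down to just 3 ⇒ r7c3=3.
Step 31. [r1c8∈{3}] r1c8 has the single candidate 3 ⇒ r1c8=3.
Step 32. [r8c1∈{7}] only 7 remains possible at r8c1, so r8c1=7.
Step 33. [r8c4∈{6}] only 6 remains possible at r8c4 ⇒ r8c4=6.
Step 34. [r6c4∈{4}] r6c4 has the single candidate 4. So r6c4=4.
Step 35. [r3c3∈{4}] r3c3 has the single candidate 4, so r3c3=4.

Answer: 1 7 6 9 2 5 8 3 4 / 2 3 5 8 4 6 7 1 9 / 8 9 4 7 1 3 2 5 6 / 3 2 8 5 6 7 9 4 1 / 4 1 7 3 9 2 5 6 8 / 5 6 9 4 8 1 3 2 7 / 6 4 3 2 7 9 1 8 5 / 7 5 1 6 3 8 4 9 2 / 9 8 2 1 5 4 6 7 3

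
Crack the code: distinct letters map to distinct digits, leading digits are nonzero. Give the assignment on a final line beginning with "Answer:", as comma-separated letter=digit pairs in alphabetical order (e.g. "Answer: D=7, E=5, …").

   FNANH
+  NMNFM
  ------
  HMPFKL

Step 1. [col 1: H + M ≡ L (mod 10)] no forcing yet in column 1 (carry-in 0); H=1 is free and consistent — try it, so H=1.
Step 2. [col 1: H + M ≡ L (mod 10)] column 1 (H + M ≡ L (mod 10), carry-in 0) doesn't pin L yet; pick L=5 and continue ⇒ L=5.
Step 3. [col 1: H + M ≡ L (mod 10)] from column 1 (H=1, L=5, carry-in 0, digits 1,5 already taken and all letters distinct): M must equal 4 ⇒ M=4.
Step 4. [col 2: N + F ≡ K (mod 10)] K=3 is one option consistent with column 2 (N + F ≡ K (mod 10), carry-in 0) — take it, so K=3.
Step 5. [col 2: N + F ≡ K (mod 10)] no forcing yet in column 2 (carry-in 0); N=7 is free and consistent — try it. So N=7.
Step 6. [col 2: N + F ≡ K (mod 10)] in column 2 we have N+F≡K with carry-in 0; given N=7, K=3 and digits 1,3,4,5,7 already taken and all letters distinct, that pins F to 6 ⇒ F=6.
Step 7. [col 3: A + N ≡ F (mod 10)] from column 3 (N=7, F=6, carry-in 1, digits 1,3,4,5,6,7 already taken and all letters distinct): A must equal 8, so A=8.
Step 8. [col 4: N + M ≡ P (mod 10)] in column 4 we have N+M≡P with carry-in 1; given N=7, M=4 and digits 1,3,4,5,6,7,8 already taken and all letters distinct, that pins P to 2 ⇒ P=2.

Answer: A=8, F=6, H=1, K=3, L=5, M=4, N=7, P=2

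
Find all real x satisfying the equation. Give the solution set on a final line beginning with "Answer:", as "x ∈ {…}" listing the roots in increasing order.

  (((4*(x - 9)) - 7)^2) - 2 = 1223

Step 1. [(((4*(x - 9)) - 7)^2) - 2 = 1223] 2 comes off first (add 2) ⇒ sub: ((4*(x - 9)) - 7)^2 = 1225.
Step 2. [((4*(x - 9)) - 7)^2 = 1225] √ both sides: 1225 ≥ 0 gives two branches, so sqrt: (4*(x - 9)) - 7 = 35 or -35.
Step 3. [(4*(x - 9)) - 7 = 35 or -35] -7 is outermost — add 7 both sides ⇒ sub: 4*(x - 9) = 42 or -28.
Step 4. [4*(x - 9) = 42 or -28] 4·(inner) — divide through by 4, so div: x - 9 = 21/2 or -7.
Step 5. [x - 9 = 21/2 or -7] the outer -9 inverts by adding 9 ⇒ sub: x = 39/2 or 2.

Answer: x ∈ {2, 39/2}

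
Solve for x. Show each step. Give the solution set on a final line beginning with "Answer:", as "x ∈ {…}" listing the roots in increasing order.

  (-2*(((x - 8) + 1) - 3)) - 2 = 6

Step 1. [(-2*(((x - 8) + 1) - 3)) - 2 = 6] 2 comes off first (add 2), so sub: -2*(((x - 8) + 1) - 3) = 8.
Step 2. [-2*(((x - 8) + 1) - 3) = 8] -2·(inner) — divide through by -2 ⇒ div: ((x - 8) + 1) - 3 = -4.
Step 3. [((x - 8) + 1) - 3 = -4] the outer -3 inverts by adding 3. So sub: (x - 8) + 1 = -1.
Step 4. [(x - 8) + 1 = -1] peel the +1: subtract 1 from each side ⇒ sub: x - 8 = -2.
Step 5. [x - 8 = -2] -8 is outermost — add 8 both sides, so sub: x = 6.

Answer: x ∈ {6}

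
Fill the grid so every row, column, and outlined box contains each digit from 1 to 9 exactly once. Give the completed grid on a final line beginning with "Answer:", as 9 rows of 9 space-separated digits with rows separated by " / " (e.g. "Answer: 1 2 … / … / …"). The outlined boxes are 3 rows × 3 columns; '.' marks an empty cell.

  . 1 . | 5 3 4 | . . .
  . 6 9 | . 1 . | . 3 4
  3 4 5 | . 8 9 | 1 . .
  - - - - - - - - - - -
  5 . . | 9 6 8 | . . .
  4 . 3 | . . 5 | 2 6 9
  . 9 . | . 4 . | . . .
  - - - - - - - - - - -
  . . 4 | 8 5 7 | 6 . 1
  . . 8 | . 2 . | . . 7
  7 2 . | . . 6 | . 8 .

Step 1. [r2c7∈{5,7,8}] row 2 places 5 nowhere but r2c7 ⇒ r2c7=5.
Step 2. [r1c3∈{2,7}] in box 1, 7 fits only at r1c3. So r1c3=7.
Step 3. [r5c4∈{1,7}] r5c4 is the only open cell in row 5 admitting 1. So r5c4=1.
Step 4. [r2c6∈{2}] r2c6's peers cover all but 2. So r2c6=2.
Step 5. [r6c4∈{2,3,7}] r6c4 is the only open cell in col 4 admitting 2 ⇒ r6c4=2.
Step 6. [r3c8∈{2,7}] across box 3, 7 lands solely at r3c8. So r3c8=7.
Step 7. [r4c9∈{3}] only 3 remains possible at r4c9, so r4c9=3.
Step 8. [r1c1∈{2,8}] r1c1 is the only open cell in col 1 admitting 2. So r1c1=2.
Step 9. [r9c3∈{1}] r9c3 is down to just 1 ⇒ r9c3=1.
Step 10. [r6c1∈{1,6,8}] col 1 places 1 nowhere but r6c1 ⇒ r6c1=1.
Step 11. [r1c8∈{9}] nothing but 9 survives at r1c8, so r1c8=9.
Step 12. [r4c2∈{7}] r4c2's peers cover all but 7 ⇒ r4c2=7.
Step 13. [r4c7∈{4}] r4c7 has the single candidate 4. So r4c7=4.
Step 14. [r9c9∈{5}] only 5 remains possible at r9c9 ⇒ r9c9=5.
Step 15. [r1c7∈{8}] nothing but 8 survives at r1c7, so r1c7=8.
Step 16. [r9c4∈{3,4}] in row 9, 4 fits only at r9c4, so r9c4=4.
Step 17. [r8c4∈{3}] only 3 remains possible at r8c4 ⇒ r8c4=3.
Step 18. [r8c7∈{9}] r8c7's peers cover all but 9 ⇒ r8c7=9.
Step 19. [r1c9∈{6}] r1c9 has the single candidate 6. So r1c9=6.
Step 20. [r8c8∈{4}] r8c8 has the single candidate 4 ⇒ r8c8=4.
Step 21. [r3c4∈{6}] r3c4 is down to just 6 ⇒ r3c4=6.
Step 22. [r7c1∈{9}] r7c1 has the single candidate 9, so r7c1=9.
Step 23. [r5c2∈{8}] r5c2 has the single candidate 8 ⇒ r5c2=8.
Step 24. [r9c7∈{3}] r9c7's peers cover all but 3, so r9c7=3.
Step 25. [r7c2∈{3}] r7c2 has the single candidate 3 ⇒ r7c2=3.
Step 26. [r6c8∈{5}] r6c8 has the single candidate 5. So r6c8=5.
Step 27. [r9c5∈{9}] r9c5 is down to just 9 ⇒ r9c5=9.
Step 28. [r6c6∈{3}] only 3 remains possible at r6c6, so r6c6=3.
Step 29. [r7c8∈{2}] only 2 remains possible at r7c8, so r7c8=2.
Step 30. [r4c3∈{2}] r4c3 is down to just 2 ⇒ r4c3=2.
Step 31. [r6c3∈{6}] only 6 remains possible at r6c3, so r6c3=6.
Step 32. [r4c8∈{1}] r4c8 has the single candidate 1, so r4c8=1.
Step 33. [r5c5∈{7}] only 7 remains possible at r5c5, so r5c5=7.
Step 34. [r8c2∈{5}] r8c2's peers cover all but 5. So r8c2=5.
Step 35. [r8c6∈{1}] only 1 remains possible at r8c6 ⇒ r8c6=1.
Step 36. [r6c9∈{8}] r6c9 has the single candidate 8, so r6c9=8.
Step 37. [r8c1∈{6}] nothing but 6 survives at r8c1 ⇒ r8c1=6.
Step 38. [r2c4∈{7}] r2c4 has the single candidate 7 ⇒ r2c4=7.
Step 39. [r3c9∈{2}] r3c9 is down to just 2 ⇒ r3c9=2.
Step 40. [r2c1∈{8}] only 8 remains possible at r2c1, so r2c1=8.
Step 41. [r6c7∈{7}] only 7 remains possible at r6c7, so r6c7=7.

Answer: 2 1 7 5 3 4 8 9 6 / 8 6 9 7 1 2 5 3 4 / 3 4 5 6 8 9 1 7 2 / 5 7 2 9 6 8 4 1 3 / 4 8 3 1 7 5 2 6 9 / 1 9 6 2 4 3 7 5 8 / 9 3 4 8 5 7 6 2 1 / 6 5 8 3 2 1 9 4 7 / 7 2 1 4 9 6 3 8 5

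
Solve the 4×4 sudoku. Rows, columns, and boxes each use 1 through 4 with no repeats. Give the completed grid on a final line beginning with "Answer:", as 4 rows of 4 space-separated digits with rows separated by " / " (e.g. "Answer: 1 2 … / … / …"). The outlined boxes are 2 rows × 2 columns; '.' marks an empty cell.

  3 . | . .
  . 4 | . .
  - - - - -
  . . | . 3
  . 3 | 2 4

Step 1. [r3c3∈{1}] r3c3's peers cover all but 1. So r3c3=1.
Step 2. [r1c2∈{1,2}] r1c2 is the only open cell in col 2 admitting 1, so r1c2=1.
Step 3. [r2c1∈{2}] r2c1 has the single candidate 2 ⇒ r2c1=2.
Step 4. [r1c4∈{2}] r1c4's peers cover all but 2. So r1c4=2.
Step 5. [r1c3∈{4}] r1c3 has the single candidate 4. So r1c3=4.
Step 6. [r3c1∈{4}] r3c1 has the single candidate 4. So r3c1=4.
Step 7. [r2c4∈{1}] only 1 remains possible at r2c4, so r2c4=1.
Step 8. [r3c2∈{2}] nothing but 2 survives at r3c2, so r3c2=2.
Step 9. [r2c3∈{3}] r2c3's peers cover all but 3. So r2c3=3.
Step 10. [r4c1∈{1}] only 1 remains possible at r4c1 ⇒ r4c1=1.

Answer: 3 1 4 2 / 2 4 3 1 / 4 2 1 3 / 1 3 2 4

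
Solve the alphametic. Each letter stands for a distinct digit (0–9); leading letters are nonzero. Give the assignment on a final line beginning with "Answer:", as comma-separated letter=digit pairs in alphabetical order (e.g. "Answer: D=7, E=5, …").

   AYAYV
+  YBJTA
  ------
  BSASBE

Step 1. [col 1: V + A ≡ E (mod 10)] V=2 is one option consistent with column 1 (V + A ≡ E (mod 10), carry-in 0) — take it ⇒ V=2.
Step 2. [B] B is the leading digit of a 6-digit sum of two 5-digit numbers; the final carry is exactly 1 ⇒ B=1.
Step 3. [col 1: V + A ≡ E (mod 10)] several values work for A in column 1 (V + A ≡ E (mod 10), carry-in 0); try A=6, so A=6.
Step 4. [col 1: V + A ≡ E (mod 10)] column 1: given V=2, A=6, carry-in 0, and digits 1,2,6 already taken and all letters distinct, V+A≡E (mod 10) forces E=8. So E=8.
Step 5. [col 2: Y + T ≡ B (mod 10)] column 2 (Y + T ≡ B (mod 10), carry-in 0) doesn't pin Y yet; pick Y=4 and continue, so Y=4.
Step 6. [col 2: Y + T ≡ B (mod 10)] in column 2 we have Y+T≡B with carry-in 0; given Y=4, B=1 and digits 1,2,4,6,8 already taken and all letters distinct, that pins T to 7 ⇒ T=7.
Step 7. [col 3: A + J ≡ S (mod 10)] from column 3 (A=6, carry-in 1, digits 1,2,4,6,7,8 already taken and all letters distinct): S must equal 0. So S=0.
Step 8. [col 3: A + J ≡ S (mod 10)] column 3: given A=6, S=0, carry-in 1, and digits 0,1,2,4,6,7,8 already taken and all letters distinct, A+J≡S (mod 10) forces J=3. So J=3.

Answer: A=6, B=1, E=8, J=3, S=0, T=7, V=2, Y=4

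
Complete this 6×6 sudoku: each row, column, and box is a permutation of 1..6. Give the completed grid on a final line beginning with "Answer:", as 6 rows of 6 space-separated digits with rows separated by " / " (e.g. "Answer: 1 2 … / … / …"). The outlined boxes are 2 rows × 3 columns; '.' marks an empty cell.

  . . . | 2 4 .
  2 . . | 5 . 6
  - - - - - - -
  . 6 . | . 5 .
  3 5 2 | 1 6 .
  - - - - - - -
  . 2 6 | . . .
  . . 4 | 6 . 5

Step 1. [r6c1∈{1}] r6c1 has the single candidate 1 ⇒ r6c1=1.
Step 2. [r6c2∈{3}] only 3 remains possible at r6c2. So r6c2=3.
Step 3. [r1c2∈{1}] only 1 remains possible at r1c2 ⇒ r1c2=1.
Step 4. [r1c6∈{3}] r1c6 is down to just 3. So r1c6=3.
Step 5. [r4c6∈{4}] r4c6 is down to just 4. So r4c6=4.
Step 6. [r5c5∈{1,3}] col 5 places 3 nowhere but r5c5 ⇒ r5c5=3.
Step 7. [r1c1∈{5,6}] in row 1, 6 fits only at r1c1 ⇒ r1c1=6.
Step 8. [r2c3∈{3}] only 3 remains possible at r2c3, so r2c3=3.
Step 9. [r2c2∈{4}] only 4 remains possible at r2c2, so r2c2=4.
Step 10. [r1c3∈{5}] r1c3 has the single candidate 5. So r1c3=5.
Step 11. [r2c5∈{1}] r2c5 is down to just 1, so r2c5=1.
Step 12. [r5c6∈{1}] nothing but 1 survives at r5c6 ⇒ r5c6=1.
Step 13. [r3c6∈{2}] only 2 remains possible at r3c6, so r3c6=2.
Step 14. [r5c1∈{5}] r5c1 is down to just 5 ⇒ r5c1=5.
Step 15. [r5c4∈{4}] r5c4's peers cover all but 4 ⇒ r5c4=4.
Step 16. [r3c1∈{4}] only 4 remains possible at r3c1 ⇒ r3c1=4.
Step 17. [r6c5∈{2}] r6c5 is down to just 2. So r6c5=2.
Step 18. [r3c4∈{3}] r3c4 is down to just 3 ⇒ r3c4=3.
Step 19. [r3c3∈{1}] r3c3's peers cover all but 1 ⇒ r3c3=1.

Answer: 6 1 5 2 4 3 / 2 4 3 5 1 6 / 4 6 1 3 5 2 / 3 5 2 1 6 4 / 5 2 6 4 3 1 / 1 3 4 6 2 5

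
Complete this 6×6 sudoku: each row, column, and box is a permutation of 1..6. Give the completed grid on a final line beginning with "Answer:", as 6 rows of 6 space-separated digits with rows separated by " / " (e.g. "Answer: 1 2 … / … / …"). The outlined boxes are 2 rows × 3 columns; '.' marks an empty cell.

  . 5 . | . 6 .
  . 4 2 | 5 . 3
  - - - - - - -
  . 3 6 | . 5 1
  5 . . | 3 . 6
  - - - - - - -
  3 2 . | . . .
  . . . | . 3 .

Step 1. [r1c1∈{1}] r1c1 has the single candidate 1, so r1c1=1.
Step 2. [r5c4∈{1,4,6}] across row 5, 6 lands solely at r5c4, so r5c4=6.
Step 3. [r6c4∈{1,2,4}] in col 4, 1 fits only at r6c4, so r6c4=1.
Step 4. [r5c5∈{4}] r5c5's peers cover all but 4, so r5c5=4.
Step 5. [r4c3∈{1,4}] r4c3 is the only open cell in row 4 admitting 4. So r4c3=4.
Step 6. [r3c4∈{2,4}] across row 3, 4 lands solely at r3c4. So r3c4=4.
Step 7. [r5c6∈{5}] r5c6 is down to just 5. So r5c6=5.
Step 8. [r1c4∈{2}] r1c4 is down to just 2. So r1c4=2.
Step 9. [r6c1∈{4,6}] across row 6, 4 lands solely at r6c1 ⇒ r6c1=4.
Step 10. [r3c1∈{2}] r3c1 has the single candidate 2 ⇒ r3c1=2.
Step 11. [r4c5∈{2}] r4c5 has the single candidate 2, so r4c5=2.
Step 12. [r4c2∈{1}] r4c2 has the single candidate 1. So r4c2=1.
Step 13. [r2c1∈{6}] only 6 remains possible at r2c1, so r2c1=6.
Step 14. [r1c6∈{4}] r1c6 is down to just 4. So r1c6=4.
Step 15. [r2c5∈{1}] nothing but 1 survives at r2c5 ⇒ r2c5=1.
Step 16. [r6c2∈{6}] only 6 remains possible at r6c2. So r6c2=6.
Step 17. [r6c6∈{2}] r6c6 is down to just 2. So r6c6=2.
Step 18. [r5c3∈{1}] r5c3's peers cover all but 1, so r5c3=1.
Step 19. [r6c3∈{5}] only 5 remains possible at r6c3. So r6c3=5.
Step 20. [r1c3∈{3}] r1c3's peers cover all but 3, so r1c3=3.

Answer: 1 5 3 2 6 4 / 6 4 2 5 1 3 / 2 3 6 4 5 1 / 5 1 4 3 2 6 / 3 2 1 6 4 5 / 4 6 5 1 3 2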